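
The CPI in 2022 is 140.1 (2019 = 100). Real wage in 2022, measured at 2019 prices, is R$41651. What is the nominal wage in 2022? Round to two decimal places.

Nominal = Real × (Index/100) = 41651 × (140.1/100)
        = 41651 × 1.401 = 58353.0510

58353.05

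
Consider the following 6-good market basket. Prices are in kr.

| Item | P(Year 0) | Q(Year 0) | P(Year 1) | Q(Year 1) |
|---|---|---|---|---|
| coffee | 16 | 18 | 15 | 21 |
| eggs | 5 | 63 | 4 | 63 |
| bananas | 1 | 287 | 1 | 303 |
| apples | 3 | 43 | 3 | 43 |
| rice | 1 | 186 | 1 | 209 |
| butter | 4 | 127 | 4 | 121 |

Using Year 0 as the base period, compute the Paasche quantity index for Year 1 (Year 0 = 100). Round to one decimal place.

Paasche quantity index uses current-period prices as weights.
ΣP(Year 1)·Q(Year 1) = 15×21 + 4×63 + 1×303 + 3×43 + 1×209 + 4×121 = 315 + 252 + 303 + 129 + 209 + 484 = 1692
ΣP(Year 1)·Q(Year 0) = 15×18 + 4×63 + 1×287 + 3×43 + 1×186 + 4×127 = 270 + 252 + 287 + 129 + 186 + 508 = 1632
Index = 1692 / 1632 × 100 = 103.6765

103.7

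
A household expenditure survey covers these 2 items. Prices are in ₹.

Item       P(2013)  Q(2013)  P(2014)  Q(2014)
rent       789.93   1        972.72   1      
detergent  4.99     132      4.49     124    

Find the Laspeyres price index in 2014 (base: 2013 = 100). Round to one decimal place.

Laspeyres price index uses base-period quantities as weights.
ΣP(2014)·Q(2013) = 972.72×1 + 4.49×132 = 972.72 + 592.68 = 1565.4
ΣP(2013)·Q(2013) = 789.93×1 + 4.99×132 = 789.93 + 658.68 = 1448.61
Index = 1565.4 / 1448.61 × 100 = 108.0622

108.1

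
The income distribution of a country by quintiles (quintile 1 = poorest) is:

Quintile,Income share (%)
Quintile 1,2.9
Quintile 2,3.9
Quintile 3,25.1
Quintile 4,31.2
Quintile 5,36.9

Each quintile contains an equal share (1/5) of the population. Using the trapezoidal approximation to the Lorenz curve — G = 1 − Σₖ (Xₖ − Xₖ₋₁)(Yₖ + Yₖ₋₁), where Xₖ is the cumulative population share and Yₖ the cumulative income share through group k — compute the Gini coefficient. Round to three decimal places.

Cumulative income shares Yₖ: 0.0290, 0.0680, 0.3190, 0.6310, 1.0000
Σ (Xₖ−Xₖ₋₁)(Yₖ+Yₖ₋₁) = (1/5)(0.0290+0.0000) + (1/5)(0.0680+0.0290) + (1/5)(0.3190+0.0680) + (1/5)(0.6310+0.3190) + (1/5)(1.0000+0.6310)
  = 0.0058 + 0.0194 + 0.0774 + 0.1900 + 0.3262 = 0.6188
G = 1 − 0.6188 = 0.3812

0.381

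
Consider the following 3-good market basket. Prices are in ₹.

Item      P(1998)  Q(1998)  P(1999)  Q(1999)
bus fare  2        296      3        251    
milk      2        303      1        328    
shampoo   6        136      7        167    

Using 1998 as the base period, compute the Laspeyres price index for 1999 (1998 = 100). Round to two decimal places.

106.41

Laspeyres price index uses base-period quantities as weights.
ΣP(1999)·Q(1998) = 3×296 + 1×303 + 7×136 = 888 + 303 + 952 = 2143
ΣP(1998)·Q(1998) = 2×296 + 2×303 + 6×136 = 592 + 606 + 816 = 2014
Index = 2143 / 2014 × 100 = 106.4052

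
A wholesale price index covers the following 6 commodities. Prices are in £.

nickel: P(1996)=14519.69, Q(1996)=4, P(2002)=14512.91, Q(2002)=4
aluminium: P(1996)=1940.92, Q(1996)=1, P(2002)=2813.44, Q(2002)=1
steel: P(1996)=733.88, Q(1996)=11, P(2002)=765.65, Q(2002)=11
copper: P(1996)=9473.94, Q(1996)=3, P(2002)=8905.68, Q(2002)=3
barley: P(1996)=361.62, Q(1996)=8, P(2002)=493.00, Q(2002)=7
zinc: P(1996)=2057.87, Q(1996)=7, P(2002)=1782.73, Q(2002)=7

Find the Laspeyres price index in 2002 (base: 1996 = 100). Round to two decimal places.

98.78

Laspeyres price index uses base-period quantities as weights.
ΣP(2002)·Q(1996) = 14512.91×4 + 2813.44×1 + 765.65×11 + 8905.68×3 + 493.00×8 + 1782.73×7 = 58051.64 + 2813.44 + 8422.15 + 26717.04 + 3944 + 12479.11 = 112427.38
ΣP(1996)·Q(1996) = 14519.69×4 + 1940.92×1 + 733.88×11 + 9473.94×3 + 361.62×8 + 2057.87×7 = 58078.76 + 1940.92 + 8072.68 + 28421.82 + 2892.96 + 14405.09 = 113812.23
Index = 112427.38 / 113812.23 × 100 = 98.7832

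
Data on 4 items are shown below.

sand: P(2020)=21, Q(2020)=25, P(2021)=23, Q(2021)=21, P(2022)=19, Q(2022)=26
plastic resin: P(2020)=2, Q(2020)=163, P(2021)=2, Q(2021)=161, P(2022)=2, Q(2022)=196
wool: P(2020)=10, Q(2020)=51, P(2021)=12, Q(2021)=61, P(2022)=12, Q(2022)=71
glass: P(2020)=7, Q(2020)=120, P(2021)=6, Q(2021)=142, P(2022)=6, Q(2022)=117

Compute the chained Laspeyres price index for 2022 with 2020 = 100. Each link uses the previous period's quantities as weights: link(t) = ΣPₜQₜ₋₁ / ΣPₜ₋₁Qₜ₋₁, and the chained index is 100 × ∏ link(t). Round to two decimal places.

97.89

Link 2020→2021:
ΣP(2021)Q(2020) = 23×25 + 2×163 + 12×51 + 6×120 = 575 + 326 + 612 + 720 = 2233
ΣP(2020)Q(2020) = 21×25 + 2×163 + 10×51 + 7×120 = 525 + 326 + 510 + 840 = 2201
link = 2233/2201 = 1.014539
Link 2021→2022:
ΣP(2022)Q(2021) = 19×21 + 2×161 + 12×61 + 6×142 = 399 + 322 + 732 + 852 = 2305
ΣP(2021)Q(2021) = 23×21 + 2×161 + 12×61 + 6×142 = 483 + 322 + 732 + 852 = 2389
link = 2305/2389 = 0.964839
Chained index = 100 × 1.014539 × 0.964839 = 97.8866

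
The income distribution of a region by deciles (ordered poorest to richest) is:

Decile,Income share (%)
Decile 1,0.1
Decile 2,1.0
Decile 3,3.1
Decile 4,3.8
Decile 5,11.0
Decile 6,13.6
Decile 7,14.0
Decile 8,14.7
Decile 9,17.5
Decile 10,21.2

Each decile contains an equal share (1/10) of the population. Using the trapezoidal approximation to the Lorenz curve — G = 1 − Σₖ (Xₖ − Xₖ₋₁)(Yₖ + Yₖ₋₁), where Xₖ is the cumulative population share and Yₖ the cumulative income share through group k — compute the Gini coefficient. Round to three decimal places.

Cumulative income shares Yₖ: 0.0010, 0.0110, 0.0420, 0.0800, 0.1900, 0.3260, 0.4660, 0.6130, 0.7880, 1.0000
Σ (Xₖ−Xₖ₋₁)(Yₖ+Yₖ₋₁) = (1/10)(0.0010+0.0000) + (1/10)(0.0110+0.0010) + (1/10)(0.0420+0.0110) + (1/10)(0.0800+0.0420) + (1/10)(0.1900+0.0800) + (1/10)(0.3260+0.1900) + (1/10)(0.4660+0.3260) + (1/10)(0.6130+0.4660) + (1/10)(0.7880+0.6130) + (1/10)(1.0000+0.7880)
  = 0.0001 + 0.0012 + 0.0053 + 0.0122 + 0.0270 + 0.0516 + 0.0792 + 0.1079 + 0.1401 + 0.1788 = 0.6034
G = 1 − 0.6034 = 0.3966

0.397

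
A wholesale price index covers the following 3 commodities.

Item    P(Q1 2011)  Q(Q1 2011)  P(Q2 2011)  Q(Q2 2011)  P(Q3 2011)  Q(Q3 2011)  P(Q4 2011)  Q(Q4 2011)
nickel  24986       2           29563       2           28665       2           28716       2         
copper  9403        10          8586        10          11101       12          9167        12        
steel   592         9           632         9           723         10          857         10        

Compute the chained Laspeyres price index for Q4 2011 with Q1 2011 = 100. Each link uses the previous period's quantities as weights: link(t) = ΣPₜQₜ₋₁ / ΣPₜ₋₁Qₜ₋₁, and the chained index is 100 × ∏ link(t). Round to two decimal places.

Link Q1 2011→Q2 2011:
ΣP(Q2 2011)Q(Q1 2011) = 29563×2 + 8586×10 + 632×9 = 59126 + 85860 + 5688 = 150674
ΣP(Q1 2011)Q(Q1 2011) = 24986×2 + 9403×10 + 592×9 = 49972 + 94030 + 5328 = 149330
link = 150674/149330 = 1.009000
Link Q2 2011→Q3 2011:
ΣP(Q3 2011)Q(Q2 2011) = 28665×2 + 11101×10 + 723×9 = 57330 + 111010 + 6507 = 174847
ΣP(Q2 2011)Q(Q2 2011) = 29563×2 + 8586×10 + 632×9 = 59126 + 85860 + 5688 = 150674
link = 174847/150674 = 1.160432
Link Q3 2011→Q4 2011:
ΣP(Q4 2011)Q(Q3 2011) = 28716×2 + 9167×12 + 857×10 = 57432 + 110004 + 8570 = 176006
ΣP(Q3 2011)Q(Q3 2011) = 28665×2 + 11101×12 + 723×10 = 57330 + 133212 + 7230 = 197772
link = 176006/197772 = 0.889944
Chained index = 100 × 1.009000 × 1.160432 × 0.889944 = 104.2015

104.20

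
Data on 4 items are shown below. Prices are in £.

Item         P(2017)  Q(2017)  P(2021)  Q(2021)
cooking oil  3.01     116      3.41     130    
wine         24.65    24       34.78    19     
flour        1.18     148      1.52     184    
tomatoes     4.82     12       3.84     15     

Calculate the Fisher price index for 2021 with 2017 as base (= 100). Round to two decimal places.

126.70

Laspeyres component (base-period weights):
ΣP(2021)Q(2017) = 3.41×116 + 34.78×24 + 1.52×148 + 3.84×12 = 395.56 + 834.72 + 224.96 + 46.08 = 1501.32
ΣP(2017)Q(2017) = 3.01×116 + 24.65×24 + 1.18×148 + 4.82×12 = 349.16 + 591.6 + 174.64 + 57.84 = 1173.24
L = 1501.32 / 1173.24 × 100 = 127.9636
Paasche component (current-period weights):
ΣP(2021)Q(2021) = 3.41×130 + 34.78×19 + 1.52×184 + 3.84×15 = 443.3 + 660.82 + 279.68 + 57.6 = 1441.4
ΣP(2017)Q(2021) = 3.01×130 + 24.65×19 + 1.18×184 + 4.82×15 = 391.3 + 468.35 + 217.12 + 72.3 = 1149.07
P = 1441.4 / 1149.07 × 100 = 125.4406
Fisher = √(L × P) = √(127.9636 × 125.4406) = 126.6958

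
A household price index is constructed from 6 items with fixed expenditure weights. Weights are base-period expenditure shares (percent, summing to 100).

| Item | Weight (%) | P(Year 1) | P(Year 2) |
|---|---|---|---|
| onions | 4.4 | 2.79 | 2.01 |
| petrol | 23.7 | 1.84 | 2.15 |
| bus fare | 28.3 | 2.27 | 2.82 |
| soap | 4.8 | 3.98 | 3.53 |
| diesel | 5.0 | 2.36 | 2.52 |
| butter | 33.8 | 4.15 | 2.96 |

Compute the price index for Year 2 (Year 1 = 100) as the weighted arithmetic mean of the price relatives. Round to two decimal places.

onions: 4.4 × (2.01/2.79) = 4.4 × 0.720430 = 3.1699
petrol: 23.7 × (2.15/1.84) = 23.7 × 1.168478 = 27.6929
bus fare: 28.3 × (2.82/2.27) = 28.3 × 1.242291 = 35.1568
soap: 4.8 × (3.53/3.98) = 4.8 × 0.886935 = 4.2573
diesel: 5.0 × (2.52/2.36) = 5.0 × 1.067797 = 5.3390
butter: 33.8 × (2.96/4.15) = 33.8 × 0.713253 = 24.1080
Index = Σ wᵢ·(p₁ᵢ/p₀ᵢ) = 3.1699 + 27.6929 + 35.1568 + 4.2573 + 5.3390 + 24.1080 = 99.7239

99.72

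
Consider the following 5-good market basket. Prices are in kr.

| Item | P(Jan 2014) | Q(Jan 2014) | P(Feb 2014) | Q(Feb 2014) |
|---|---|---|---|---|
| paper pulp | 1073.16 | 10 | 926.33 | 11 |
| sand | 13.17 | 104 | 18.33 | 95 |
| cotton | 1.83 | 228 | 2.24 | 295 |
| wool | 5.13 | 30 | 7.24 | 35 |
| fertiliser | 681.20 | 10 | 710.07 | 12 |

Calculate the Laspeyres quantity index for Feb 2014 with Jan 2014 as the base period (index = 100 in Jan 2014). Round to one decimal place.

Laspeyres quantity index uses base-period prices as weights.
ΣP(Jan 2014)·Q(Feb 2014) = 1073.16×11 + 13.17×95 + 1.83×295 + 5.13×35 + 681.20×12 = 11804.76 + 1251.15 + 539.85 + 179.55 + 8174.4 = 21949.71
ΣP(Jan 2014)·Q(Jan 2014) = 1073.16×10 + 13.17×104 + 1.83×228 + 5.13×30 + 681.20×10 = 10731.6 + 1369.68 + 417.24 + 153.9 + 6812 = 19484.42
Index = 21949.71 / 19484.42 × 100 = 112.6526

112.7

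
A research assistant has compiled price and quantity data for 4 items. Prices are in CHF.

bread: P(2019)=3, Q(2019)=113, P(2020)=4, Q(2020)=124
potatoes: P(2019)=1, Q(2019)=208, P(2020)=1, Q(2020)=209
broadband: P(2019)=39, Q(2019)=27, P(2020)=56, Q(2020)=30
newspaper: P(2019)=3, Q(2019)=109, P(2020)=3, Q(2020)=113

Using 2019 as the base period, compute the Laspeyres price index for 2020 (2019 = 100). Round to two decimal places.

Laspeyres price index uses base-period quantities as weights.
ΣP(2020)·Q(2019) = 4×113 + 1×208 + 56×27 + 3×109 = 452 + 208 + 1512 + 327 = 2499
ΣP(2019)·Q(2019) = 3×113 + 1×208 + 39×27 + 3×109 = 339 + 208 + 1053 + 327 = 1927
Index = 2499 / 1927 × 100 = 129.6834

129.68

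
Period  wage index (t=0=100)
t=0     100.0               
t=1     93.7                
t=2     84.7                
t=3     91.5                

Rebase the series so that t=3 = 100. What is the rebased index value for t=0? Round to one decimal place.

Rebased(t=0) = 100.0 / 91.5 × 100 = 109.2896

109.3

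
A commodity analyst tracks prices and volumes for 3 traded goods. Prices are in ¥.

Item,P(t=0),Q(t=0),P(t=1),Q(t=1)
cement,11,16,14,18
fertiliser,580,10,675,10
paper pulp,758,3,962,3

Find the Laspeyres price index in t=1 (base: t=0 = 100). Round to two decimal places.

119.52

Laspeyres price index uses base-period quantities as weights.
ΣP(t=1)·Q(t=0) = 14×16 + 675×10 + 962×3 = 224 + 6750 + 2886 = 9860
ΣP(t=0)·Q(t=0) = 11×16 + 580×10 + 758×3 = 176 + 5800 + 2274 = 8250
Index = 9860 / 8250 × 100 = 119.5152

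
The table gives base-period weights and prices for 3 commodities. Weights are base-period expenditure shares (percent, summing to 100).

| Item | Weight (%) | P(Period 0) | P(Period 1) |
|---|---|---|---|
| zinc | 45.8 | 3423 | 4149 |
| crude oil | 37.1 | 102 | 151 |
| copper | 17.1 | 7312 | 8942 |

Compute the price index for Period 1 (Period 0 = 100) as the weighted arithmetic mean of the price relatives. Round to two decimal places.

zinc: 45.8 × (4149/3423) = 45.8 × 1.212095 = 55.5139
crude oil: 37.1 × (151/102) = 37.1 × 1.480392 = 54.9225
copper: 17.1 × (8942/7312) = 17.1 × 1.222921 = 20.9120
Index = Σ wᵢ·(p₁ᵢ/p₀ᵢ) = 55.5139 + 54.9225 + 20.9120 = 131.3484

131.35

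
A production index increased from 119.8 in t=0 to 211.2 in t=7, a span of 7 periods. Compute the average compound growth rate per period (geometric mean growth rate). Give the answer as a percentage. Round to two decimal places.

8.44%

Growth factor = (211.2/119.8)^(1/7) = (1.762938)^(1/7) = 1.084368
Growth rate = 1.084368 − 1 = 0.084368 = 8.4368%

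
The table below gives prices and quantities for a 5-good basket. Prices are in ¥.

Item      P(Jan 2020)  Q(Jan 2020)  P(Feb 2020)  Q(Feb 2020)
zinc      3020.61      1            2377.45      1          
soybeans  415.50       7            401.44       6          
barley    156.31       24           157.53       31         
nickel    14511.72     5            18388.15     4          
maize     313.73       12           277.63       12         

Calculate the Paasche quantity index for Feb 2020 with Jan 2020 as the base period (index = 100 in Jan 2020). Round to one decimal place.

Paasche quantity index uses current-period prices as weights.
ΣP(Feb 2020)·Q(Feb 2020) = 2377.45×1 + 401.44×6 + 157.53×31 + 18388.15×4 + 277.63×12 = 2377.45 + 2408.64 + 4883.43 + 73552.6 + 3331.56 = 86553.68
ΣP(Feb 2020)·Q(Jan 2020) = 2377.45×1 + 401.44×7 + 157.53×24 + 18388.15×5 + 277.63×12 = 2377.45 + 2810.08 + 3780.72 + 91940.75 + 3331.56 = 104240.56
Index = 86553.68 / 104240.56 × 100 = 83.0326

83.0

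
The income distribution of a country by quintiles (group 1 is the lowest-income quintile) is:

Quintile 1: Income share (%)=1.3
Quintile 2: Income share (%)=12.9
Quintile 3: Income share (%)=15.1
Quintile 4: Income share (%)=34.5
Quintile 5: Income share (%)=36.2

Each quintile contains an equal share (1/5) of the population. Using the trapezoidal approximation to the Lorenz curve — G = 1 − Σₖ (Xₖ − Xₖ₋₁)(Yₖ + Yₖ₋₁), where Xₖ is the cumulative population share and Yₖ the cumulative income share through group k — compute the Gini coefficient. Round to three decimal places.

Cumulative income shares Yₖ: 0.0130, 0.1420, 0.2930, 0.6380, 1.0000
Σ (Xₖ−Xₖ₋₁)(Yₖ+Yₖ₋₁) = (1/5)(0.0130+0.0000) + (1/5)(0.1420+0.0130) + (1/5)(0.2930+0.1420) + (1/5)(0.6380+0.2930) + (1/5)(1.0000+0.6380)
  = 0.0026 + 0.0310 + 0.0870 + 0.1862 + 0.3276 = 0.6344
G = 1 − 0.6344 = 0.3656

0.366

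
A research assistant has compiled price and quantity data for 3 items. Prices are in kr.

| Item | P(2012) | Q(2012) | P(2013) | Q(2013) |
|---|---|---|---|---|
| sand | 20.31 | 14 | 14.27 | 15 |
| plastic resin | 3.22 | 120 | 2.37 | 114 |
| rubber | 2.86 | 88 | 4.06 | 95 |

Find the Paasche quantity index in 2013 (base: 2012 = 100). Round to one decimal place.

Paasche quantity index uses current-period prices as weights.
ΣP(2013)·Q(2013) = 14.27×15 + 2.37×114 + 4.06×95 = 214.05 + 270.18 + 385.7 = 869.93
ΣP(2013)·Q(2012) = 14.27×14 + 2.37×120 + 4.06×88 = 199.78 + 284.4 + 357.28 = 841.46
Index = 869.93 / 841.46 × 100 = 103.3834

103.4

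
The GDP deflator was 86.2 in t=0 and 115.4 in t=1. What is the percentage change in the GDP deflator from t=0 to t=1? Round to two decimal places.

Change = (115.4 − 86.2) / 86.2 × 100
       = 29.2 / 86.2 × 100 = 33.8747%

33.87%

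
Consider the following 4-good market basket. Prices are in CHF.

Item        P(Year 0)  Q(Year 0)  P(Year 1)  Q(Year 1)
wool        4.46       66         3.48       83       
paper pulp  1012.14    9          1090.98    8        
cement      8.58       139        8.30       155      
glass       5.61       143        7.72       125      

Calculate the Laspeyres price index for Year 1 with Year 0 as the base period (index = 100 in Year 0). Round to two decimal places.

107.96

Laspeyres price index uses base-period quantities as weights.
ΣP(Year 1)·Q(Year 0) = 3.48×66 + 1090.98×9 + 8.30×139 + 7.72×143 = 229.68 + 9818.82 + 1153.7 + 1103.96 = 12306.16
ΣP(Year 0)·Q(Year 0) = 4.46×66 + 1012.14×9 + 8.58×139 + 5.61×143 = 294.36 + 9109.26 + 1192.62 + 802.23 = 11398.47
Index = 12306.16 / 11398.47 × 100 = 107.9633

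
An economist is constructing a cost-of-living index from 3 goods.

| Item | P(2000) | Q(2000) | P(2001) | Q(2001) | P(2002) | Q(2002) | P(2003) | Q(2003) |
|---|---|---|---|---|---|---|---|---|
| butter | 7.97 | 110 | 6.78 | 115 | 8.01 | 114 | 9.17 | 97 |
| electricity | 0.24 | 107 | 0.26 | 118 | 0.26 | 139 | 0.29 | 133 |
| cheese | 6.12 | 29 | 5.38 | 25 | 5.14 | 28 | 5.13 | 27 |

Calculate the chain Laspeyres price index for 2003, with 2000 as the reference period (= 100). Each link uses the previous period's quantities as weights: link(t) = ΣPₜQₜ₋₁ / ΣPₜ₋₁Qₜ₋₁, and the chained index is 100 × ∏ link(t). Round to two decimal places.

110.69

Link 2000→2001:
ΣP(2001)Q(2000) = 6.78×110 + 0.26×107 + 5.38×29 = 745.8 + 27.82 + 156.02 = 929.64
ΣP(2000)Q(2000) = 7.97×110 + 0.24×107 + 6.12×29 = 876.7 + 25.68 + 177.48 = 1079.86
link = 929.64/1079.86 = 0.860889
Link 2001→2002:
ΣP(2002)Q(2001) = 8.01×115 + 0.26×118 + 5.14×25 = 921.15 + 30.68 + 128.5 = 1080.33
ΣP(2001)Q(2001) = 6.78×115 + 0.26×118 + 5.38×25 = 779.7 + 30.68 + 134.5 = 944.88
link = 1080.33/944.88 = 1.143352
Link 2002→2003:
ΣP(2003)Q(2002) = 9.17×114 + 0.29×139 + 5.13×28 = 1045.38 + 40.31 + 143.64 = 1229.33
ΣP(2002)Q(2002) = 8.01×114 + 0.26×139 + 5.14×28 = 913.14 + 36.14 + 143.92 = 1093.2
link = 1229.33/1093.2 = 1.124524
Chained index = 100 × 0.860889 × 1.143352 × 1.124524 = 110.6868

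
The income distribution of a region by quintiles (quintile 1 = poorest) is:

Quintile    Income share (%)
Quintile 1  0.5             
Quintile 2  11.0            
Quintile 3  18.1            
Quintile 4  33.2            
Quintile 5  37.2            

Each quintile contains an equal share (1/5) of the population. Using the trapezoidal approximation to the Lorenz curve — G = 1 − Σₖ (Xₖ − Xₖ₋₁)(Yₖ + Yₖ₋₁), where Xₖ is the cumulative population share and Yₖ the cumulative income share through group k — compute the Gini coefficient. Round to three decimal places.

0.382

Cumulative income shares Yₖ: 0.0050, 0.1150, 0.2960, 0.6280, 1.0000
Σ (Xₖ−Xₖ₋₁)(Yₖ+Yₖ₋₁) = (1/5)(0.0050+0.0000) + (1/5)(0.1150+0.0050) + (1/5)(0.2960+0.1150) + (1/5)(0.6280+0.2960) + (1/5)(1.0000+0.6280)
  = 0.0010 + 0.0240 + 0.0822 + 0.1848 + 0.3256 = 0.6176
G = 1 − 0.6176 = 0.3824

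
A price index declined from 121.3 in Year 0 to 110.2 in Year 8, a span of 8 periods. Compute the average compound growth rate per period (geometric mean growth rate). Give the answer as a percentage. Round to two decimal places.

Growth factor = (110.2/121.3)^(1/8) = (0.908491)^(1/8) = 0.988075
Growth rate = 0.988075 − 1 = -0.011925 = -1.1925%

-1.19%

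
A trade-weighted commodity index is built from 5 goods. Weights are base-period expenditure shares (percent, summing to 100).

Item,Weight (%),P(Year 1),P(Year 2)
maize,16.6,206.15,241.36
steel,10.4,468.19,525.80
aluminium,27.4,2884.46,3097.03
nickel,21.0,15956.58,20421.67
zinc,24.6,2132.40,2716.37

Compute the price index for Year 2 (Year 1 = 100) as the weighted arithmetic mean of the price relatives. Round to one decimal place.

maize: 16.6 × (241.36/206.15) = 16.6 × 1.170798 = 19.4352
steel: 10.4 × (525.80/468.19) = 10.4 × 1.123048 = 11.6797
aluminium: 27.4 × (3097.03/2884.46) = 27.4 × 1.073695 = 29.4192
nickel: 21.0 × (20421.67/15956.58) = 21.0 × 1.279828 = 26.8764
zinc: 24.6 × (2716.37/2132.40) = 24.6 × 1.273856 = 31.3369
Index = Σ wᵢ·(p₁ᵢ/p₀ᵢ) = 19.4352 + 11.6797 + 29.4192 + 26.8764 + 31.3369 = 118.7474

118.7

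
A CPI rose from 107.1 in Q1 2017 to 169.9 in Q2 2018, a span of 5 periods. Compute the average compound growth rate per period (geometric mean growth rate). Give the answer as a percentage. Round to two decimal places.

9.67%

Growth factor = (169.9/107.1)^(1/5) = (1.586368)^(1/5) = 1.096682
Growth rate = 1.096682 − 1 = 0.096682 = 9.6682%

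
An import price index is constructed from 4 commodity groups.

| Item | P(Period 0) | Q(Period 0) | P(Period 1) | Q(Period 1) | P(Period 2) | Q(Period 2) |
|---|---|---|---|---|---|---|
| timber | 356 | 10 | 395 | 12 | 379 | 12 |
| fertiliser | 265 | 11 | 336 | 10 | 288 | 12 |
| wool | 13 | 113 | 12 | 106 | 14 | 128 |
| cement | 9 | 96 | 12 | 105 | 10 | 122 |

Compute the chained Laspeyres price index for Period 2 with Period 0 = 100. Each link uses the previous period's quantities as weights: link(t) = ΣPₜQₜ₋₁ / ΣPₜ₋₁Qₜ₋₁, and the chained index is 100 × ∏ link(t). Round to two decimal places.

Link Period 0→Period 1:
ΣP(Period 1)Q(Period 0) = 395×10 + 336×11 + 12×113 + 12×96 = 3950 + 3696 + 1356 + 1152 = 10154
ΣP(Period 0)Q(Period 0) = 356×10 + 265×11 + 13×113 + 9×96 = 3560 + 2915 + 1469 + 864 = 8808
link = 10154/8808 = 1.152816
Link Period 1→Period 2:
ΣP(Period 2)Q(Period 1) = 379×12 + 288×10 + 14×106 + 10×105 = 4548 + 2880 + 1484 + 1050 = 9962
ΣP(Period 1)Q(Period 1) = 395×12 + 336×10 + 12×106 + 12×105 = 4740 + 3360 + 1272 + 1260 = 10632
link = 9962/10632 = 0.936983
Chained index = 100 × 1.152816 × 0.936983 = 108.0168

108.02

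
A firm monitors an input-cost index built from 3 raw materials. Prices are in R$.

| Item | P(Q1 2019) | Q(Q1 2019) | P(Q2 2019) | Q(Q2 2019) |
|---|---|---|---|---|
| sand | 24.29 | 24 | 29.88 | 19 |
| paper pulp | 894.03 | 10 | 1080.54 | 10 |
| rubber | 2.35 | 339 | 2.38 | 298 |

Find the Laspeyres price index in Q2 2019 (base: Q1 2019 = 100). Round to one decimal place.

Laspeyres price index uses base-period quantities as weights.
ΣP(Q2 2019)·Q(Q1 2019) = 29.88×24 + 1080.54×10 + 2.38×339 = 717.12 + 10805.4 + 806.82 = 12329.34
ΣP(Q1 2019)·Q(Q1 2019) = 24.29×24 + 894.03×10 + 2.35×339 = 582.96 + 8940.3 + 796.65 = 10319.91
Index = 12329.34 / 10319.91 × 100 = 119.4714

119.5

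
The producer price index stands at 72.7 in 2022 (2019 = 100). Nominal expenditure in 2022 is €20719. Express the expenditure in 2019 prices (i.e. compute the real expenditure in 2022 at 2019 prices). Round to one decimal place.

Real = Nominal ÷ (Index/100) = 20719 ÷ (72.7/100)
     = 20719 ÷ 0.727 = 28499.3122

28499.3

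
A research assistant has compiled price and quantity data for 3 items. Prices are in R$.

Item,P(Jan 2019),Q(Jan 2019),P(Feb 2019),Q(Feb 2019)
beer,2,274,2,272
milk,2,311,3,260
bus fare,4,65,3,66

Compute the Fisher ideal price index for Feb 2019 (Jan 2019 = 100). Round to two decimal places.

115.90

Laspeyres component (base-period weights):
ΣP(Feb 2019)Q(Jan 2019) = 2×274 + 3×311 + 3×65 = 548 + 933 + 195 = 1676
ΣP(Jan 2019)Q(Jan 2019) = 2×274 + 2×311 + 4×65 = 548 + 622 + 260 = 1430
L = 1676 / 1430 × 100 = 117.2028
Paasche component (current-period weights):
ΣP(Feb 2019)Q(Feb 2019) = 2×272 + 3×260 + 3×66 = 544 + 780 + 198 = 1522
ΣP(Jan 2019)Q(Feb 2019) = 2×272 + 2×260 + 4×66 = 544 + 520 + 264 = 1328
P = 1522 / 1328 × 100 = 114.6084
Fisher = √(L × P) = √(117.2028 × 114.6084) = 115.8984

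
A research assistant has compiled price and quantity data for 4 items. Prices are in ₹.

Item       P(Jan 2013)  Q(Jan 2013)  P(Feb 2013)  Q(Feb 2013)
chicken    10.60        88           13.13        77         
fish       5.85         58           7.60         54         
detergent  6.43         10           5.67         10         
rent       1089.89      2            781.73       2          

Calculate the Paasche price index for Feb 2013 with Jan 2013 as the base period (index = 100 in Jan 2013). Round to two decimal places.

Paasche price index uses current-period quantities as weights.
ΣP(Feb 2013)·Q(Feb 2013) = 13.13×77 + 7.60×54 + 5.67×10 + 781.73×2 = 1011.01 + 410.4 + 56.7 + 1563.46 = 3041.57
ΣP(Jan 2013)·Q(Feb 2013) = 10.60×77 + 5.85×54 + 6.43×10 + 1089.89×2 = 816.2 + 315.9 + 64.3 + 2179.78 = 3376.18
Index = 3041.57 / 3376.18 × 100 = 90.0891

90.09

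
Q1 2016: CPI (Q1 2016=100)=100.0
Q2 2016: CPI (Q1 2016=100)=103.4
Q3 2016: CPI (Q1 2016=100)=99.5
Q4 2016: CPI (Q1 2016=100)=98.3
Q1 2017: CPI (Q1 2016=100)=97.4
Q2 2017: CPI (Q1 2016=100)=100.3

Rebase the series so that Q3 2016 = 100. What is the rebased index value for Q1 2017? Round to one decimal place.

Rebased(Q1 2017) = 97.4 / 99.5 × 100 = 97.8894

97.9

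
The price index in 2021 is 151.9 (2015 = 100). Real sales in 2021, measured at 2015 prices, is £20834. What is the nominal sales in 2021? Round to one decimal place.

31646.8

Nominal = Real × (Index/100) = 20834 × (151.9/100)
        = 20834 × 1.519 = 31646.8460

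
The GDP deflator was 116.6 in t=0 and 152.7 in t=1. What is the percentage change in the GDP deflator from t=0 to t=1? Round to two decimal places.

Change = (152.7 − 116.6) / 116.6 × 100
       = 36.1 / 116.6 × 100 = 30.9605%

30.96%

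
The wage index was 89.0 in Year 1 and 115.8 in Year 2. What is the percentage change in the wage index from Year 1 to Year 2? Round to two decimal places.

30.11%

Change = (115.8 − 89.0) / 89.0 × 100
       = 26.8 / 89.0 × 100 = 30.1124%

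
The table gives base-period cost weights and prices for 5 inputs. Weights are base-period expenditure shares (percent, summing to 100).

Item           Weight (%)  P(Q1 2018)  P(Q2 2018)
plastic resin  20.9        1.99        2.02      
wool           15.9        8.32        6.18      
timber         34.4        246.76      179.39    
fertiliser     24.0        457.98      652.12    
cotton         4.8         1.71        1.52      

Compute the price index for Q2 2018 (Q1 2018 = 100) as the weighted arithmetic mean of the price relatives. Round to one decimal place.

96.5

plastic resin: 20.9 × (2.02/1.99) = 20.9 × 1.015075 = 21.2151
wool: 15.9 × (6.18/8.32) = 15.9 × 0.742788 = 11.8103
timber: 34.4 × (179.39/246.76) = 34.4 × 0.726982 = 25.0082
fertiliser: 24.0 × (652.12/457.98) = 24.0 × 1.423905 = 34.1737
cotton: 4.8 × (1.52/1.71) = 4.8 × 0.888889 = 4.2667
Index = Σ wᵢ·(p₁ᵢ/p₀ᵢ) = 21.2151 + 11.8103 + 25.0082 + 34.1737 + 4.2667 = 96.4740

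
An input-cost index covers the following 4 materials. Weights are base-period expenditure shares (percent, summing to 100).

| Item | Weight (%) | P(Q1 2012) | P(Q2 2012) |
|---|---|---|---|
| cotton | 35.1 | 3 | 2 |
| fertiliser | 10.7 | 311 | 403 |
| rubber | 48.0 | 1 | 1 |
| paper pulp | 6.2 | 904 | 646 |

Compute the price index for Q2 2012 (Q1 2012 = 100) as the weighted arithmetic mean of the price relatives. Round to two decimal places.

89.70

cotton: 35.1 × (2/3) = 35.1 × 0.666667 = 23.4000
fertiliser: 10.7 × (403/311) = 10.7 × 1.295820 = 13.8653
rubber: 48.0 × (1/1) = 48.0 × 1.000000 = 48.0000
paper pulp: 6.2 × (646/904) = 6.2 × 0.714602 = 4.4305
Index = Σ wᵢ·(p₁ᵢ/p₀ᵢ) = 23.4000 + 13.8653 + 48.0000 + 4.4305 = 89.6958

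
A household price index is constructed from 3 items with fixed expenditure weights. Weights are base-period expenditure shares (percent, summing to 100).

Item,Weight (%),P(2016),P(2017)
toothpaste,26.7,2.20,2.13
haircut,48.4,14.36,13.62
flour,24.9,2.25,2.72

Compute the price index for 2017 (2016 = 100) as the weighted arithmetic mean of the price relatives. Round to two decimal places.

toothpaste: 26.7 × (2.13/2.20) = 26.7 × 0.968182 = 25.8505
haircut: 48.4 × (13.62/14.36) = 48.4 × 0.948468 = 45.9058
flour: 24.9 × (2.72/2.25) = 24.9 × 1.208889 = 30.1013
Index = Σ wᵢ·(p₁ᵢ/p₀ᵢ) = 25.8505 + 45.9058 + 30.1013 = 101.8576

101.86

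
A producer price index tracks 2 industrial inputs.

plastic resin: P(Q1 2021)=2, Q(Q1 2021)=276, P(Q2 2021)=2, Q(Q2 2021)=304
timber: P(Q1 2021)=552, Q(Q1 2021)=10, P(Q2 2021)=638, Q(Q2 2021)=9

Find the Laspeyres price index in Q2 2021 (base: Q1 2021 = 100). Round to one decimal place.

Laspeyres price index uses base-period quantities as weights.
ΣP(Q2 2021)·Q(Q1 2021) = 2×276 + 638×10 = 552 + 6380 = 6932
ΣP(Q1 2021)·Q(Q1 2021) = 2×276 + 552×10 = 552 + 5520 = 6072
Index = 6932 / 6072 × 100 = 114.1634

114.2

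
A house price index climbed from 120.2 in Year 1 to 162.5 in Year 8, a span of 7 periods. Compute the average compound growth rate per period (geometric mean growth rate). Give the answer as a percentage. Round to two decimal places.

4.40%

Growth factor = (162.5/120.2)^(1/7) = (1.351913)^(1/7) = 1.044016
Growth rate = 1.044016 − 1 = 0.044016 = 4.4016%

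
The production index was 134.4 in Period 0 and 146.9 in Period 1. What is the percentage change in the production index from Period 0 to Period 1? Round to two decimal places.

9.30%

Change = (146.9 − 134.4) / 134.4 × 100
       = 12.5 / 134.4 × 100 = 9.3006%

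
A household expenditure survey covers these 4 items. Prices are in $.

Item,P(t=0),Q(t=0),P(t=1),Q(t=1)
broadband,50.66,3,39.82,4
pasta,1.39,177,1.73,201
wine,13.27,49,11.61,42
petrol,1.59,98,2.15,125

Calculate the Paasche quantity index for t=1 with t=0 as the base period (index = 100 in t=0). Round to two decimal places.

Paasche quantity index uses current-period prices as weights.
ΣP(t=1)·Q(t=1) = 39.82×4 + 1.73×201 + 11.61×42 + 2.15×125 = 159.28 + 347.73 + 487.62 + 268.75 = 1263.38
ΣP(t=1)·Q(t=0) = 39.82×3 + 1.73×177 + 11.61×49 + 2.15×98 = 119.46 + 306.21 + 568.89 + 210.7 = 1205.26
Index = 1263.38 / 1205.26 × 100 = 104.8222

104.82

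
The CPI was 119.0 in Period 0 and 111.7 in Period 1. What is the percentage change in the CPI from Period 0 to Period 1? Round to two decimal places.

-6.13%

Change = (111.7 − 119.0) / 119.0 × 100
       = -7.3 / 119.0 × 100 = -6.1345%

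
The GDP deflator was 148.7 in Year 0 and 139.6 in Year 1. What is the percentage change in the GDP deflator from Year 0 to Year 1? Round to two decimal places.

Change = (139.6 − 148.7) / 148.7 × 100
       = -9.1 / 148.7 × 100 = -6.1197%

-6.12%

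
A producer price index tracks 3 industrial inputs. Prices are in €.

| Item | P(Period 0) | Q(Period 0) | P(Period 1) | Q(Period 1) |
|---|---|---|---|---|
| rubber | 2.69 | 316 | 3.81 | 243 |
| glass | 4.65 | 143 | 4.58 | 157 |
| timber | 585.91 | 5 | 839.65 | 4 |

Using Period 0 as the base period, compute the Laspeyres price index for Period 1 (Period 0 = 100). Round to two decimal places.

Laspeyres price index uses base-period quantities as weights.
ΣP(Period 1)·Q(Period 0) = 3.81×316 + 4.58×143 + 839.65×5 = 1203.96 + 654.94 + 4198.25 = 6057.15
ΣP(Period 0)·Q(Period 0) = 2.69×316 + 4.65×143 + 585.91×5 = 850.04 + 664.95 + 2929.55 = 4444.54
Index = 6057.15 / 4444.54 × 100 = 136.2829

136.28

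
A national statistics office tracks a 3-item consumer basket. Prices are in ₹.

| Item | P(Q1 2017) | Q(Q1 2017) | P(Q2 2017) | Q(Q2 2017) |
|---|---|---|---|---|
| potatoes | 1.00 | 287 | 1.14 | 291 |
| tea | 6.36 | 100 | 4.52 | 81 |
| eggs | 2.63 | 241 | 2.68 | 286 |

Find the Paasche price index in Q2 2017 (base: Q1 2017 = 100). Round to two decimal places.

93.97

Paasche price index uses current-period quantities as weights.
ΣP(Q2 2017)·Q(Q2 2017) = 1.14×291 + 4.52×81 + 2.68×286 = 331.74 + 366.12 + 766.48 = 1464.34
ΣP(Q1 2017)·Q(Q2 2017) = 1.00×291 + 6.36×81 + 2.63×286 = 291 + 515.16 + 752.18 = 1558.34
Index = 1464.34 / 1558.34 × 100 = 93.9679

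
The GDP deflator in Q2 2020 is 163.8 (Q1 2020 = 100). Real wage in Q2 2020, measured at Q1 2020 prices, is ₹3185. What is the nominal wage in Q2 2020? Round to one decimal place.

Nominal = Real × (Index/100) = 3185 × (163.8/100)
        = 3185 × 1.638 = 5217.0300

5217.0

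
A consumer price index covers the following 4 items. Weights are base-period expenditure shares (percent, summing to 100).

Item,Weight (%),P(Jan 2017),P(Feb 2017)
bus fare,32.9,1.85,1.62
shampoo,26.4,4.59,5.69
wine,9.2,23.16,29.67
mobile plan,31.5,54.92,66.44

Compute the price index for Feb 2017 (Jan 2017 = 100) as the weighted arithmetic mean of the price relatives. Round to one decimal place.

bus fare: 32.9 × (1.62/1.85) = 32.9 × 0.875676 = 28.8097
shampoo: 26.4 × (5.69/4.59) = 26.4 × 1.239651 = 32.7268
wine: 9.2 × (29.67/23.16) = 9.2 × 1.281088 = 11.7860
mobile plan: 31.5 × (66.44/54.92) = 31.5 × 1.209760 = 38.1074
Index = Σ wᵢ·(p₁ᵢ/p₀ᵢ) = 28.8097 + 32.7268 + 11.7860 + 38.1074 = 111.4300

111.4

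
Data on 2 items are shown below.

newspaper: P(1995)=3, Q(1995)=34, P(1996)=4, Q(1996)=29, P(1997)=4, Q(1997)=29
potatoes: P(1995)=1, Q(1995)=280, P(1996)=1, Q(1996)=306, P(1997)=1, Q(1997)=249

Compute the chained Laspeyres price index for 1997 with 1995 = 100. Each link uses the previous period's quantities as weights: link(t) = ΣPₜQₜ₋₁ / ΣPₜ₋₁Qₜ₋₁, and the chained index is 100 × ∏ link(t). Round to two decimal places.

108.90

Link 1995→1996:
ΣP(1996)Q(1995) = 4×34 + 1×280 = 136 + 280 = 416
ΣP(1995)Q(1995) = 3×34 + 1×280 = 102 + 280 = 382
link = 416/382 = 1.089005
Link 1996→1997:
ΣP(1997)Q(1996) = 4×29 + 1×306 = 116 + 306 = 422
ΣP(1996)Q(1996) = 4×29 + 1×306 = 116 + 306 = 422
link = 422/422 = 1.000000
Chained index = 100 × 1.089005 × 1.000000 = 108.9005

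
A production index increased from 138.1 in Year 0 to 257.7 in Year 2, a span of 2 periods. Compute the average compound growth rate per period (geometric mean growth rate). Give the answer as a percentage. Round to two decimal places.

Growth factor = (257.7/138.1)^(1/2) = (1.866039)^(1/2) = 1.366030
Growth rate = 1.366030 − 1 = 0.366030 = 36.6030%

36.60%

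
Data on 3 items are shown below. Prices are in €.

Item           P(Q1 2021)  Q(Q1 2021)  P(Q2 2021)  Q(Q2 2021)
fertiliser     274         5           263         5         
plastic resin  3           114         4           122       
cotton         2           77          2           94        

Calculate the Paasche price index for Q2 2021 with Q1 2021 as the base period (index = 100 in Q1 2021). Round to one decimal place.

103.5

Paasche price index uses current-period quantities as weights.
ΣP(Q2 2021)·Q(Q2 2021) = 263×5 + 4×122 + 2×94 = 1315 + 488 + 188 = 1991
ΣP(Q1 2021)·Q(Q2 2021) = 274×5 + 3×122 + 2×94 = 1370 + 366 + 188 = 1924
Index = 1991 / 1924 × 100 = 103.4823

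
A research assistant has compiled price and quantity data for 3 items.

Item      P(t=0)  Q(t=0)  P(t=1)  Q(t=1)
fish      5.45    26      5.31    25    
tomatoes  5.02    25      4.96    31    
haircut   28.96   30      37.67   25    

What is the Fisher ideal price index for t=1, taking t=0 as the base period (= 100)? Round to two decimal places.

121.73

Laspeyres component (base-period weights):
ΣP(t=1)Q(t=0) = 5.31×26 + 4.96×25 + 37.67×30 = 138.06 + 124 + 1130.1 = 1392.16
ΣP(t=0)Q(t=0) = 5.45×26 + 5.02×25 + 28.96×30 = 141.7 + 125.5 + 868.8 = 1136
L = 1392.16 / 1136 × 100 = 122.5493
Paasche component (current-period weights):
ΣP(t=1)Q(t=1) = 5.31×25 + 4.96×31 + 37.67×25 = 132.75 + 153.76 + 941.75 = 1228.26
ΣP(t=0)Q(t=1) = 5.45×25 + 5.02×31 + 28.96×25 = 136.25 + 155.62 + 724 = 1015.87
P = 1228.26 / 1015.87 × 100 = 120.9072
Fisher = √(L × P) = √(122.5493 × 120.9072) = 121.7255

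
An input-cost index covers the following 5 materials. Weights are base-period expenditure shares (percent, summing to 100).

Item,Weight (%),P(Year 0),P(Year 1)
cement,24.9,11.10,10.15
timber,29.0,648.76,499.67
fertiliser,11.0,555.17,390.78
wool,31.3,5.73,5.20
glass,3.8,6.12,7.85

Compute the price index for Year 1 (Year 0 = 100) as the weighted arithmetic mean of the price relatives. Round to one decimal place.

86.1

cement: 24.9 × (10.15/11.10) = 24.9 × 0.914414 = 22.7689
timber: 29.0 × (499.67/648.76) = 29.0 × 0.770192 = 22.3356
fertiliser: 11.0 × (390.78/555.17) = 11.0 × 0.703893 = 7.7428
wool: 31.3 × (5.20/5.73) = 31.3 × 0.907504 = 28.4049
glass: 3.8 × (7.85/6.12) = 3.8 × 1.282680 = 4.8742
Index = Σ wᵢ·(p₁ᵢ/p₀ᵢ) = 22.7689 + 22.3356 + 7.7428 + 28.4049 + 4.8742 = 86.1264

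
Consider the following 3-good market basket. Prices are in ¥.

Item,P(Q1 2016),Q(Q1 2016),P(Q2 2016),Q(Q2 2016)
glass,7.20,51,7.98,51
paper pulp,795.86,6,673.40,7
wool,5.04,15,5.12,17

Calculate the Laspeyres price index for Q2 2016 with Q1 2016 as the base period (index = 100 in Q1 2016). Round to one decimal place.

Laspeyres price index uses base-period quantities as weights.
ΣP(Q2 2016)·Q(Q1 2016) = 7.98×51 + 673.40×6 + 5.12×15 = 406.98 + 4040.4 + 76.8 = 4524.18
ΣP(Q1 2016)·Q(Q1 2016) = 7.20×51 + 795.86×6 + 5.04×15 = 367.2 + 4775.16 + 75.6 = 5217.96
Index = 4524.18 / 5217.96 × 100 = 86.7040

86.7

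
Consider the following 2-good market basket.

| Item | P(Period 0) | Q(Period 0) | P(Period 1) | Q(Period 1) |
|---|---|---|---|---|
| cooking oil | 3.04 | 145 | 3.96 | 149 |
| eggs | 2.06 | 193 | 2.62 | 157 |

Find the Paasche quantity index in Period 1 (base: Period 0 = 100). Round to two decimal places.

92.73

Paasche quantity index uses current-period prices as weights.
ΣP(Period 1)·Q(Period 1) = 3.96×149 + 2.62×157 = 590.04 + 411.34 = 1001.38
ΣP(Period 1)·Q(Period 0) = 3.96×145 + 2.62×193 = 574.2 + 505.66 = 1079.86
Index = 1001.38 / 1079.86 × 100 = 92.7324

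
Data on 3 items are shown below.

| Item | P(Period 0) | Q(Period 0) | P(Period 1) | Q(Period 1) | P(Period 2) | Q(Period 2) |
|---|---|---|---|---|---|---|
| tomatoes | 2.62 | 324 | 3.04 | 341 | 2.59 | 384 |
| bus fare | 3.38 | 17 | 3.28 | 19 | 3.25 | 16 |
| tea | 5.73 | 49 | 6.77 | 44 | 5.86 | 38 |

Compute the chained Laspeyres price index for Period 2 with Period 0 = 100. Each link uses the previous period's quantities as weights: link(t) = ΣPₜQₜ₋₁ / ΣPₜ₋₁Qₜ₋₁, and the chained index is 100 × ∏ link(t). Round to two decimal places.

99.55

Link Period 0→Period 1:
ΣP(Period 1)Q(Period 0) = 3.04×324 + 3.28×17 + 6.77×49 = 984.96 + 55.76 + 331.73 = 1372.45
ΣP(Period 0)Q(Period 0) = 2.62×324 + 3.38×17 + 5.73×49 = 848.88 + 57.46 + 280.77 = 1187.11
link = 1372.45/1187.11 = 1.156127
Link Period 1→Period 2:
ΣP(Period 2)Q(Period 1) = 2.59×341 + 3.25×19 + 5.86×44 = 883.19 + 61.75 + 257.84 = 1202.78
ΣP(Period 1)Q(Period 1) = 3.04×341 + 3.28×19 + 6.77×44 = 1036.64 + 62.32 + 297.88 = 1396.84
link = 1202.78/1396.84 = 0.861072
Chained index = 100 × 1.156127 × 0.861072 = 99.5509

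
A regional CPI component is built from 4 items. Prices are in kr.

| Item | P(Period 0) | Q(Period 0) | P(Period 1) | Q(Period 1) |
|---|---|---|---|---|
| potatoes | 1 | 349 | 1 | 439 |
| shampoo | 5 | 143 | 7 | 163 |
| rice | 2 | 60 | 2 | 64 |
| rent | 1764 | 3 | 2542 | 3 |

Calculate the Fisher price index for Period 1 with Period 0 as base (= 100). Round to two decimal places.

Laspeyres component (base-period weights):
ΣP(Period 1)Q(Period 0) = 1×349 + 7×143 + 2×60 + 2542×3 = 349 + 1001 + 120 + 7626 = 9096
ΣP(Period 0)Q(Period 0) = 1×349 + 5×143 + 2×60 + 1764×3 = 349 + 715 + 120 + 5292 = 6476
L = 9096 / 6476 × 100 = 140.4571
Paasche component (current-period weights):
ΣP(Period 1)Q(Period 1) = 1×439 + 7×163 + 2×64 + 2542×3 = 439 + 1141 + 128 + 7626 = 9334
ΣP(Period 0)Q(Period 1) = 1×439 + 5×163 + 2×64 + 1764×3 = 439 + 815 + 128 + 5292 = 6674
P = 9334 / 6674 × 100 = 139.8562
Fisher = √(L × P) = √(140.4571 × 139.8562) = 140.1563

140.16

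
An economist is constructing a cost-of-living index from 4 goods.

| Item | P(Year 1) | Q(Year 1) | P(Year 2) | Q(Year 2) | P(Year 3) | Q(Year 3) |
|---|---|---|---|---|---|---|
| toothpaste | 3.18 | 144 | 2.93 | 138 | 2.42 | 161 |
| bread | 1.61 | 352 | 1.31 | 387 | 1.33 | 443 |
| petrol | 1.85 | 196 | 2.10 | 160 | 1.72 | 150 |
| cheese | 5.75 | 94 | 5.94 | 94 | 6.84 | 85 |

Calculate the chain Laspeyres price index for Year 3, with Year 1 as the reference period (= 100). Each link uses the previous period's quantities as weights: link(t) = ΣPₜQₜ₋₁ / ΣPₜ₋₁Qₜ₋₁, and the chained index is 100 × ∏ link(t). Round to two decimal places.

94.06

Link Year 1→Year 2:
ΣP(Year 2)Q(Year 1) = 2.93×144 + 1.31×352 + 2.10×196 + 5.94×94 = 421.92 + 461.12 + 411.6 + 558.36 = 1853
ΣP(Year 1)Q(Year 1) = 3.18×144 + 1.61×352 + 1.85×196 + 5.75×94 = 457.92 + 566.72 + 362.6 + 540.5 = 1927.74
link = 1853/1927.74 = 0.961229
Link Year 2→Year 3:
ΣP(Year 3)Q(Year 2) = 2.42×138 + 1.33×387 + 1.72×160 + 6.84×94 = 333.96 + 514.71 + 275.2 + 642.96 = 1766.83
ΣP(Year 2)Q(Year 2) = 2.93×138 + 1.31×387 + 2.10×160 + 5.94×94 = 404.34 + 506.97 + 336 + 558.36 = 1805.67
link = 1766.83/1805.67 = 0.978490
Chained index = 100 × 0.961229 × 0.978490 = 94.0553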